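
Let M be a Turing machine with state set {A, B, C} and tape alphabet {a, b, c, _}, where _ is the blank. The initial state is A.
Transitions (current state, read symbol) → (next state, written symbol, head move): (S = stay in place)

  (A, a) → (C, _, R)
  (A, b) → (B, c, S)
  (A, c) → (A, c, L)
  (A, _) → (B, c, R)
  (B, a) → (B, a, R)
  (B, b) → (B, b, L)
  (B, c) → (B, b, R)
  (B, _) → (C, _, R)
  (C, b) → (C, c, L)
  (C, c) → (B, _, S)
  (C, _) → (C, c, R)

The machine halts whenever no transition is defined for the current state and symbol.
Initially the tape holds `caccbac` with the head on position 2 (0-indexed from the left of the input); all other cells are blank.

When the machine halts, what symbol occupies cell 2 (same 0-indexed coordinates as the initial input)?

state=A head=2 tape=ca[c]cbac   (A,c)→(A,c,L)
state=A head=1 tape=c[a]ccbac   (A,a)→(C,_,R)
state=C head=2 tape=c_[c]cbac   (C,c)→(B,_,S)
state=B head=2 tape=c_[_]cbac   (B,_)→(C,_,R)
state=C head=3 tape=c__[c]bac   (C,c)→(B,_,S)
state=B head=3 tape=c__[_]bac   (B,_)→(C,_,R)
state=C head=4 tape=c___[b]ac   (C,b)→(C,c,L)
state=C head=3 tape=c__[_]cac   (C,_)→(C,c,R)
state=C head=4 tape=c__c[c]ac   (C,c)→(B,_,S)
state=B head=4 tape=c__c[_]ac   (B,_)→(C,_,R)
state=C head=5 tape=c__c_[a]c
Cell 2 holds _ when M halts.

_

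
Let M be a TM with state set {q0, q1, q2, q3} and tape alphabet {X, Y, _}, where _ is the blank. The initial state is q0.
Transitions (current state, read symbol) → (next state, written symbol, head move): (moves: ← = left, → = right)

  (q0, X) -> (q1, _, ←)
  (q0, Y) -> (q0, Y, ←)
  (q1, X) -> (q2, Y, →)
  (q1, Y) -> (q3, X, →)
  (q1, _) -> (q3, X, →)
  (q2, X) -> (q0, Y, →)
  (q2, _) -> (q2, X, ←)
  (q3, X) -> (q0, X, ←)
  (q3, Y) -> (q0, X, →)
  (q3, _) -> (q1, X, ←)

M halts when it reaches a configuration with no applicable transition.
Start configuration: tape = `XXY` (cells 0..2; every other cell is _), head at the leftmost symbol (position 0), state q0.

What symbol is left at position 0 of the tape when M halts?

Y

state=q0 head=0 tape=__[X]XY   (q0,X)→(q1,_,←)
state=q1 head=-1 tape=_[_]_XY   (q1,_)→(q3,X,→)
state=q3 head=0 tape=_X[_]XY   (q3,_)→(q1,X,←)
state=q1 head=-1 tape=_[X]XXY   (q1,X)→(q2,Y,→)
state=q2 head=0 tape=_Y[X]XY   (q2,X)→(q0,Y,→)
state=q0 head=1 tape=_YY[X]Y   (q0,X)→(q1,_,←)
state=q1 head=0 tape=_Y[Y]_Y   (q1,Y)→(q3,X,→)
state=q3 head=1 tape=_YX[_]Y   (q3,_)→(q1,X,←)
state=q1 head=0 tape=_Y[X]XY   (q1,X)→(q2,Y,→)
state=q2 head=1 tape=_YY[X]Y   (q2,X)→(q0,Y,→)
state=q0 head=2 tape=_YYY[Y]   (q0,Y)→(q0,Y,←)
state=q0 head=1 tape=_YY[Y]Y   (q0,Y)→(q0,Y,←)
state=q0 head=0 tape=_Y[Y]YY   (q0,Y)→(q0,Y,←)
state=q0 head=-1 tape=_[Y]YYY   (q0,Y)→(q0,Y,←)
state=q0 head=-2 tape=[_]YYYY
Cell 0 holds Y when M halts.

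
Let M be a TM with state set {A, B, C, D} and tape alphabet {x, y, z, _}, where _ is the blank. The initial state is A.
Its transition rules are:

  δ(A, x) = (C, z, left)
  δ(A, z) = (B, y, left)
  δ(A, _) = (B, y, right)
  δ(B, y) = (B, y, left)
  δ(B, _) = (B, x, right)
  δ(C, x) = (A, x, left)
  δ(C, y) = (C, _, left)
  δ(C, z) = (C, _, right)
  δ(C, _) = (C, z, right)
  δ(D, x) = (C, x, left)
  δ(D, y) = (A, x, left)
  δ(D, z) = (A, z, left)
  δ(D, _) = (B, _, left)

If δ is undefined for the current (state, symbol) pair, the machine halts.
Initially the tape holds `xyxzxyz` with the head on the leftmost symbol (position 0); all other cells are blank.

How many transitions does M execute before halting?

state=A head=0 tape=_[x]yxzxyz   (A,x)→(C,z,left)
state=C head=-1 tape=[_]zyxzxyz   (C,_)→(C,z,right)
state=C head=0 tape=z[z]yxzxyz   (C,z)→(C,_,right)
state=C head=1 tape=z_[y]xzxyz   (C,y)→(C,_,left)
state=C head=0 tape=z[_]_xzxyz   (C,_)→(C,z,right)
state=C head=1 tape=zz[_]xzxyz   (C,_)→(C,z,right)
state=C head=2 tape=zzz[x]zxyz   (C,x)→(A,x,left)
state=A head=1 tape=zz[z]xzxyz   (A,z)→(B,y,left)
state=B head=0 tape=z[z]yxzxyz
M halts after 8 transitions.

8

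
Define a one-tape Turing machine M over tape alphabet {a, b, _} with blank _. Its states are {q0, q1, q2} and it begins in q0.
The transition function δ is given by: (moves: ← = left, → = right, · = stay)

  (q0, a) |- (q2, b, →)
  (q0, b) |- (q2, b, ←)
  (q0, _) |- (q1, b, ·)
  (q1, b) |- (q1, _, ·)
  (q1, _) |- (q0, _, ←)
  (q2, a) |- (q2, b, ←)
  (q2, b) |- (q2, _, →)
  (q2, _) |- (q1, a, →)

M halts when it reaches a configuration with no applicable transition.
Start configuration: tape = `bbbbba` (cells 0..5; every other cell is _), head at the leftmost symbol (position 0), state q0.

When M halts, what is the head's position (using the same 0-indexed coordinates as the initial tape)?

q0 | _[b]bbbba   read b → write b, move ←, go to q2
q2 | [_]bbbbba   read _ → write a, move →, go to q1
q1 | a[b]bbbba   read b → write _, move ·, go to q1
q1 | a[_]bbbba   read _ → write _, move ←, go to q0
q0 | [a]_bbbba   read a → write b, move →, go to q2
q2 | b[_]bbbba   read _ → write a, move →, go to q1
q1 | ba[b]bbba   read b → write _, move ·, go to q1
q1 | ba[_]bbba   read _ → write _, move ←, go to q0
q0 | b[a]_bbba   read a → write b, move →, go to q2
q2 | bb[_]bbba   read _ → write a, move →, go to q1
q1 | bba[b]bba   read b → write _, move ·, go to q1
q1 | bba[_]bba   read _ → write _, move ←, go to q0
q0 | bb[a]_bba   read a → write b, move →, go to q2
q2 | bbb[_]bba   read _ → write a, move →, go to q1
q1 | bbba[b]ba   read b → write _, move ·, go to q1
q1 | bbba[_]ba   read _ → write _, move ←, go to q0
q0 | bbb[a]_ba   read a → write b, move →, go to q2
q2 | bbbb[_]ba   read _ → write a, move →, go to q1
q1 | bbbba[b]a   read b → write _, move ·, go to q1
q1 | bbbba[_]a   read _ → write _, move ←, go to q0
q0 | bbbb[a]_a   read a → write b, move →, go to q2
q2 | bbbbb[_]a   read _ → write a, move →, go to q1
q1 | bbbbba[a]
At halt the head is at cell 5.

5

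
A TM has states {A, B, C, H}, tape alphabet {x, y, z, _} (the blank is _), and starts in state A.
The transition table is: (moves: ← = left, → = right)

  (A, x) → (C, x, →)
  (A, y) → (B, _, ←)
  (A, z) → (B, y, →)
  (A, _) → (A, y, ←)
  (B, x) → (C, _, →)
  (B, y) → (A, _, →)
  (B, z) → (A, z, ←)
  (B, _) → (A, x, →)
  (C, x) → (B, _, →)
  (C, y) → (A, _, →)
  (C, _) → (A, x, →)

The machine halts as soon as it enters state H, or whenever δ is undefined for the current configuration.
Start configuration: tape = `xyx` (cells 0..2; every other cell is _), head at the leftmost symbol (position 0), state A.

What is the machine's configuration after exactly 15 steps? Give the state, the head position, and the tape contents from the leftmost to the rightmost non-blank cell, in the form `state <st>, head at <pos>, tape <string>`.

state C, head at 5, tape x_xxxy

state=A head=0 tape=[x]yx___   (A,x)→(C,x,→)
state=C head=1 tape=x[y]x___   (C,y)→(A,_,→)
state=A head=2 tape=x_[x]___   (A,x)→(C,x,→)
state=C head=3 tape=x_x[_]__   (C,_)→(A,x,→)
state=A head=4 tape=x_xx[_]_   (A,_)→(A,y,←)
state=A head=3 tape=x_x[x]y_   (A,x)→(C,x,→)
state=C head=4 tape=x_xx[y]_   (C,y)→(A,_,→)
state=A head=5 tape=x_xx_[_]   (A,_)→(A,y,←)
state=A head=4 tape=x_xx[_]y   (A,_)→(A,y,←)
state=A head=3 tape=x_x[x]yy   (A,x)→(C,x,→)
state=C head=4 tape=x_xx[y]y   (C,y)→(A,_,→)
state=A head=5 tape=x_xx_[y]   (A,y)→(B,_,←)
state=B head=4 tape=x_xx[_]_   (B,_)→(A,x,→)
state=A head=5 tape=x_xxx[_]   (A,_)→(A,y,←)
state=A head=4 tape=x_xx[x]y   (A,x)→(C,x,→)
state=C head=5 tape=x_xxx[y]
After 15 steps: state C, head at 5, tape x_xxxy.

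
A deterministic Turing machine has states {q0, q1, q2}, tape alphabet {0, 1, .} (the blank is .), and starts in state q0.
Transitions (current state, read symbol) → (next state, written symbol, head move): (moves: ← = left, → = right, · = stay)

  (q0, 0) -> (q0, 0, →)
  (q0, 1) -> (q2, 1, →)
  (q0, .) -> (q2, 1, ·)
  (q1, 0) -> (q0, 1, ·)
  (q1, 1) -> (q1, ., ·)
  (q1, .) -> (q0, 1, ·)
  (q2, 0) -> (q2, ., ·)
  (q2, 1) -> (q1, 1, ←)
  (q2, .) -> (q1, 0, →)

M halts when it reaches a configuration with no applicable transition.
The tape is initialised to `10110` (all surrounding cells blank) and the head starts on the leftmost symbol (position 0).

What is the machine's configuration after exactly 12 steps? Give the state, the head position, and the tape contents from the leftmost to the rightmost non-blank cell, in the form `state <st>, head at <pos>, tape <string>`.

state q1, head at 2, tape 10.10

state=q0 head=0 tape=[1]0110   (q0,1)→(q2,1,→)
state=q2 head=1 tape=1[0]110   (q2,0)→(q2,.,·)
state=q2 head=1 tape=1[.]110   (q2,.)→(q1,0,→)
state=q1 head=2 tape=10[1]10   (q1,1)→(q1,.,·)
state=q1 head=2 tape=10[.]10   (q1,.)→(q0,1,·)
state=q0 head=2 tape=10[1]10   (q0,1)→(q2,1,→)
state=q2 head=3 tape=101[1]0   (q2,1)→(q1,1,←)
state=q1 head=2 tape=10[1]10   (q1,1)→(q1,.,·)
state=q1 head=2 tape=10[.]10   (q1,.)→(q0,1,·)
state=q0 head=2 tape=10[1]10   (q0,1)→(q2,1,→)
state=q2 head=3 tape=101[1]0   (q2,1)→(q1,1,←)
state=q1 head=2 tape=10[1]10   (q1,1)→(q1,.,·)
state=q1 head=2 tape=10[.]10
After 12 steps: state q1, head at 2, tape 10.10.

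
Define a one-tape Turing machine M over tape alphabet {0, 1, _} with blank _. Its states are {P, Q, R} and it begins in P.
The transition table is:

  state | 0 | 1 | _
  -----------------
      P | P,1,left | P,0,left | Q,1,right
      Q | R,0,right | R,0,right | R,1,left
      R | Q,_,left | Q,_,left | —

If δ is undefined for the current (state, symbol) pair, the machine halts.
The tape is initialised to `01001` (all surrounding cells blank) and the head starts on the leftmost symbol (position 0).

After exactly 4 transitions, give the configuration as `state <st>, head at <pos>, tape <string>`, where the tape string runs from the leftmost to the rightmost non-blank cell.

state=P head=0 tape=_[0]1001   (P,0)→(P,1,left)
state=P head=-1 tape=[_]11001   (P,_)→(Q,1,right)
state=Q head=0 tape=1[1]1001   (Q,1)→(R,0,right)
state=R head=1 tape=10[1]001   (R,1)→(Q,_,left)
state=Q head=0 tape=1[0]_001
After 4 steps: state Q, head at 0, tape 10_001.

state Q, head at 0, tape 10_001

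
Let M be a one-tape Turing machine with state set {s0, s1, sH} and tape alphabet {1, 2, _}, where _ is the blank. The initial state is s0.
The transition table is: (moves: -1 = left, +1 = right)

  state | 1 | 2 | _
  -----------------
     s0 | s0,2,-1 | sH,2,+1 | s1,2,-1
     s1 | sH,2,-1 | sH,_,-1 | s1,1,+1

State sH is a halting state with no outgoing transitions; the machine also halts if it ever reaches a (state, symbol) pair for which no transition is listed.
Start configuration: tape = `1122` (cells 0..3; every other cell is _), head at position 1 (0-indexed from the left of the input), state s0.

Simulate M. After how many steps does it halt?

state=s0 head=1 tape=__1[1]22   (s0,1)→(s0,2,-1)
state=s0 head=0 tape=__[1]222   (s0,1)→(s0,2,-1)
state=s0 head=-1 tape=_[_]2222   (s0,_)→(s1,2,-1)
state=s1 head=-2 tape=[_]22222   (s1,_)→(s1,1,+1)
state=s1 head=-1 tape=1[2]2222   (s1,2)→(sH,_,-1)
state=sH head=-2 tape=[1]_2222
M halts after 5 transitions.

5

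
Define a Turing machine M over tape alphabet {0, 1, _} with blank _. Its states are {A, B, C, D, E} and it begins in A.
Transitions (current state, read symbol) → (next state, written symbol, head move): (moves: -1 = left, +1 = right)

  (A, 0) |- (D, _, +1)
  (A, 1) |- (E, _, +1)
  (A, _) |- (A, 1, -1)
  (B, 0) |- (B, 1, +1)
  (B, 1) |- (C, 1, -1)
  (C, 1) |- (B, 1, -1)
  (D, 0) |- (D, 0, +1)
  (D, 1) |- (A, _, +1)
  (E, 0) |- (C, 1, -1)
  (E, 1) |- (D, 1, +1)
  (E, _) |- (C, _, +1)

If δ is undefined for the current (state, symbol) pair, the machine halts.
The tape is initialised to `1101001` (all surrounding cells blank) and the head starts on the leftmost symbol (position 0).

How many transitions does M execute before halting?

A | [1]101001___   read 1 → write _, move +1, go to E
E | _[1]01001___   read 1 → write 1, move +1, go to D
D | _1[0]1001___   read 0 → write 0, move +1, go to D
D | _10[1]001___   read 1 → write _, move +1, go to A
A | _10_[0]01___   read 0 → write _, move +1, go to D
D | _10__[0]1___   read 0 → write 0, move +1, go to D
D | _10__0[1]___   read 1 → write _, move +1, go to A
A | _10__0_[_]__   read _ → write 1, move -1, go to A
A | _10__0[_]1__   read _ → write 1, move -1, go to A
A | _10__[0]11__   read 0 → write _, move +1, go to D
D | _10___[1]1__   read 1 → write _, move +1, go to A
A | _10____[1]__   read 1 → write _, move +1, go to E
E | _10_____[_]_   read _ → write _, move +1, go to C
C | _10______[_]
M halts after 13 transitions.

13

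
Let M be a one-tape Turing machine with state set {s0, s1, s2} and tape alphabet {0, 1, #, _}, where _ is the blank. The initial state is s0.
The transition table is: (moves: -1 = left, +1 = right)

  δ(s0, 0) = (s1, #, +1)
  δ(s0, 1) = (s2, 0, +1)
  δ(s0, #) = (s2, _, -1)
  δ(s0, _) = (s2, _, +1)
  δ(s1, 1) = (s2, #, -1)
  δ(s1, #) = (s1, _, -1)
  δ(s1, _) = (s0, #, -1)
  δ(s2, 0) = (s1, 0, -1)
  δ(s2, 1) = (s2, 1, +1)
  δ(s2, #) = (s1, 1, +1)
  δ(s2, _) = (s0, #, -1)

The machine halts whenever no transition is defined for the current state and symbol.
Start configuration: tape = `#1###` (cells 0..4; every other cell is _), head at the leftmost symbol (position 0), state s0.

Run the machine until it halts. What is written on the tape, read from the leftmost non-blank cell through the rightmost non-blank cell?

state=s0 head=0 tape=___[#]1###   (s0,#)→(s2,_,-1)
state=s2 head=-1 tape=__[_]_1###   (s2,_)→(s0,#,-1)
state=s0 head=-2 tape=_[_]#_1###   (s0,_)→(s2,_,+1)
state=s2 head=-1 tape=__[#]_1###   (s2,#)→(s1,1,+1)
state=s1 head=0 tape=__1[_]1###   (s1,_)→(s0,#,-1)
state=s0 head=-1 tape=__[1]#1###   (s0,1)→(s2,0,+1)
state=s2 head=0 tape=__0[#]1###   (s2,#)→(s1,1,+1)
state=s1 head=1 tape=__01[1]###   (s1,1)→(s2,#,-1)
state=s2 head=0 tape=__0[1]####   (s2,1)→(s2,1,+1)
state=s2 head=1 tape=__01[#]###   (s2,#)→(s1,1,+1)
state=s1 head=2 tape=__011[#]##   (s1,#)→(s1,_,-1)
state=s1 head=1 tape=__01[1]_##   (s1,1)→(s2,#,-1)
state=s2 head=0 tape=__0[1]#_##   (s2,1)→(s2,1,+1)
state=s2 head=1 tape=__01[#]_##   (s2,#)→(s1,1,+1)
state=s1 head=2 tape=__011[_]##   (s1,_)→(s0,#,-1)
state=s0 head=1 tape=__01[1]###   (s0,1)→(s2,0,+1)
state=s2 head=2 tape=__010[#]##   (s2,#)→(s1,1,+1)
state=s1 head=3 tape=__0101[#]#   (s1,#)→(s1,_,-1)
state=s1 head=2 tape=__010[1]_#   (s1,1)→(s2,#,-1)
state=s2 head=1 tape=__01[0]#_#   (s2,0)→(s1,0,-1)
state=s1 head=0 tape=__0[1]0#_#   (s1,1)→(s2,#,-1)
state=s2 head=-1 tape=__[0]#0#_#   (s2,0)→(s1,0,-1)
state=s1 head=-2 tape=_[_]0#0#_#   (s1,_)→(s0,#,-1)
state=s0 head=-3 tape=[_]#0#0#_#   (s0,_)→(s2,_,+1)
state=s2 head=-2 tape=_[#]0#0#_#   (s2,#)→(s1,1,+1)
state=s1 head=-1 tape=_1[0]#0#_#
The non-blank tape span at halt is 10#0#_#.

10#0#_#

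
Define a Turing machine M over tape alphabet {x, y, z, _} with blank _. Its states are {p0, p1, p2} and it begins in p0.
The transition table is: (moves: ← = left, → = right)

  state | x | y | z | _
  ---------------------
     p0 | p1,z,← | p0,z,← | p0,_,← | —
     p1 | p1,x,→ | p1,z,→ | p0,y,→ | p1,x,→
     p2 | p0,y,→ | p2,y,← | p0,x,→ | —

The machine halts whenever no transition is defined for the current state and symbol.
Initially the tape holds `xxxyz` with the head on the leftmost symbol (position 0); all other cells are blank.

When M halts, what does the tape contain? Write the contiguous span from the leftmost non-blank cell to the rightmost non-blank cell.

state=p0 head=0 tape=__[x]xxyz   (p0,x)→(p1,z,←)
state=p1 head=-1 tape=_[_]zxxyz   (p1,_)→(p1,x,→)
state=p1 head=0 tape=_x[z]xxyz   (p1,z)→(p0,y,→)
state=p0 head=1 tape=_xy[x]xyz   (p0,x)→(p1,z,←)
state=p1 head=0 tape=_x[y]zxyz   (p1,y)→(p1,z,→)
state=p1 head=1 tape=_xz[z]xyz   (p1,z)→(p0,y,→)
state=p0 head=2 tape=_xzy[x]yz   (p0,x)→(p1,z,←)
state=p1 head=1 tape=_xz[y]zyz   (p1,y)→(p1,z,→)
state=p1 head=2 tape=_xzz[z]yz   (p1,z)→(p0,y,→)
state=p0 head=3 tape=_xzzy[y]z   (p0,y)→(p0,z,←)
state=p0 head=2 tape=_xzz[y]zz   (p0,y)→(p0,z,←)
state=p0 head=1 tape=_xz[z]zzz   (p0,z)→(p0,_,←)
state=p0 head=0 tape=_x[z]_zzz   (p0,z)→(p0,_,←)
state=p0 head=-1 tape=_[x]__zzz   (p0,x)→(p1,z,←)
state=p1 head=-2 tape=[_]z__zzz   (p1,_)→(p1,x,→)
state=p1 head=-1 tape=x[z]__zzz   (p1,z)→(p0,y,→)
state=p0 head=0 tape=xy[_]_zzz
The non-blank tape span at halt is xy__zzz.

xy__zzz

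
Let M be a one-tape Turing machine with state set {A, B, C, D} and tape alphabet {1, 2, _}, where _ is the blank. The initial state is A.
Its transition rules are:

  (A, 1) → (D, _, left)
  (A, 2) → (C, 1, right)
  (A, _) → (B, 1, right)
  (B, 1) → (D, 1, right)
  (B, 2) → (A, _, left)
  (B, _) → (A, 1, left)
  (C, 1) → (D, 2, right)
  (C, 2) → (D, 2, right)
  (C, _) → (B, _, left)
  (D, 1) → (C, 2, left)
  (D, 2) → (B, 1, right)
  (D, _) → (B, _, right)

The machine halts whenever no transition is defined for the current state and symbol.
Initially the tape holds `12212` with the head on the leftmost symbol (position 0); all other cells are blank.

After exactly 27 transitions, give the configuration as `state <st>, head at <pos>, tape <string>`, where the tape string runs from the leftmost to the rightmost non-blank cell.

A | __[1]2212_   read 1 → write _, move left, go to D
D | _[_]_2212_   read _ → write _, move right, go to B
B | __[_]2212_   read _ → write 1, move left, go to A
A | _[_]12212_   read _ → write 1, move right, go to B
B | _1[1]2212_   read 1 → write 1, move right, go to D
D | _11[2]212_   read 2 → write 1, move right, go to B
B | _111[2]12_   read 2 → write _, move left, go to A
A | _11[1]_12_   read 1 → write _, move left, go to D
D | _1[1]__12_   read 1 → write 2, move left, go to C
C | _[1]2__12_   read 1 → write 2, move right, go to D
D | _2[2]__12_   read 2 → write 1, move right, go to B
B | _21[_]_12_   read _ → write 1, move left, go to A
A | _2[1]1_12_   read 1 → write _, move left, go to D
D | _[2]_1_12_   read 2 → write 1, move right, go to B
B | _1[_]1_12_   read _ → write 1, move left, go to A
A | _[1]11_12_   read 1 → write _, move left, go to D
D | [_]_11_12_   read _ → write _, move right, go to B
B | _[_]11_12_   read _ → write 1, move left, go to A
A | [_]111_12_   read _ → write 1, move right, go to B
B | 1[1]11_12_   read 1 → write 1, move right, go to D
D | 11[1]1_12_   read 1 → write 2, move left, go to C
C | 1[1]21_12_   read 1 → write 2, move right, go to D
D | 12[2]1_12_   read 2 → write 1, move right, go to B
B | 121[1]_12_   read 1 → write 1, move right, go to D
D | 1211[_]12_   read _ → write _, move right, go to B
B | 1211_[1]2_   read 1 → write 1, move right, go to D
D | 1211_1[2]_   read 2 → write 1, move right, go to B
B | 1211_11[_]
After 27 steps: state B, head at 5, tape 1211_11.

state B, head at 5, tape 1211_11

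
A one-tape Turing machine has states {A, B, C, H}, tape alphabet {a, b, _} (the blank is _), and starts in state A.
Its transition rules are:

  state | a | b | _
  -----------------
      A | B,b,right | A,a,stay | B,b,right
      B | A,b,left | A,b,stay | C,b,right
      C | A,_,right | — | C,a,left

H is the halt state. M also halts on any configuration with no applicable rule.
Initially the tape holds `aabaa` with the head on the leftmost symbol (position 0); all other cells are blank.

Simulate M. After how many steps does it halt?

24

state=A head=0 tape=[a]abaa__   (A,a)→(B,b,right)
state=B head=1 tape=b[a]baa__   (B,a)→(A,b,left)
state=A head=0 tape=[b]bbaa__   (A,b)→(A,a,stay)
state=A head=0 tape=[a]bbaa__   (A,a)→(B,b,right)
state=B head=1 tape=b[b]baa__   (B,b)→(A,b,stay)
state=A head=1 tape=b[b]baa__   (A,b)→(A,a,stay)
state=A head=1 tape=b[a]baa__   (A,a)→(B,b,right)
state=B head=2 tape=bb[b]aa__   (B,b)→(A,b,stay)
state=A head=2 tape=bb[b]aa__   (A,b)→(A,a,stay)
state=A head=2 tape=bb[a]aa__   (A,a)→(B,b,right)
state=B head=3 tape=bbb[a]a__   (B,a)→(A,b,left)
state=A head=2 tape=bb[b]ba__   (A,b)→(A,a,stay)
state=A head=2 tape=bb[a]ba__   (A,a)→(B,b,right)
state=B head=3 tape=bbb[b]a__   (B,b)→(A,b,stay)
state=A head=3 tape=bbb[b]a__   (A,b)→(A,a,stay)
state=A head=3 tape=bbb[a]a__   (A,a)→(B,b,right)
state=B head=4 tape=bbbb[a]__   (B,a)→(A,b,left)
state=A head=3 tape=bbb[b]b__   (A,b)→(A,a,stay)
state=A head=3 tape=bbb[a]b__   (A,a)→(B,b,right)
state=B head=4 tape=bbbb[b]__   (B,b)→(A,b,stay)
state=A head=4 tape=bbbb[b]__   (A,b)→(A,a,stay)
state=A head=4 tape=bbbb[a]__   (A,a)→(B,b,right)
state=B head=5 tape=bbbbb[_]_   (B,_)→(C,b,right)
state=C head=6 tape=bbbbbb[_]   (C,_)→(C,a,left)
state=C head=5 tape=bbbbb[b]a
M halts after 24 transitions.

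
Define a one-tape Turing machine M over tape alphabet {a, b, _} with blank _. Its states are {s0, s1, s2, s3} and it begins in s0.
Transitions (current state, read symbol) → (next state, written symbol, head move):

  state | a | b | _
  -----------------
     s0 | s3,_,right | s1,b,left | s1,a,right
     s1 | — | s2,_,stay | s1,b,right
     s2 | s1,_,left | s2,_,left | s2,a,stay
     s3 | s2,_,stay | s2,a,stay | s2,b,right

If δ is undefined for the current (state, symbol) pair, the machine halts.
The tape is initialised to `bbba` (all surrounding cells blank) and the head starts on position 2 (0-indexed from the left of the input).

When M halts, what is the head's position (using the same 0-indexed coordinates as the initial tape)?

state=s0 head=2 tape=__bb[b]a   (s0,b)→(s1,b,left)
state=s1 head=1 tape=__b[b]ba   (s1,b)→(s2,_,stay)
state=s2 head=1 tape=__b[_]ba   (s2,_)→(s2,a,stay)
state=s2 head=1 tape=__b[a]ba   (s2,a)→(s1,_,left)
state=s1 head=0 tape=__[b]_ba   (s1,b)→(s2,_,stay)
state=s2 head=0 tape=__[_]_ba   (s2,_)→(s2,a,stay)
state=s2 head=0 tape=__[a]_ba   (s2,a)→(s1,_,left)
state=s1 head=-1 tape=_[_]__ba   (s1,_)→(s1,b,right)
state=s1 head=0 tape=_b[_]_ba   (s1,_)→(s1,b,right)
state=s1 head=1 tape=_bb[_]ba   (s1,_)→(s1,b,right)
state=s1 head=2 tape=_bbb[b]a   (s1,b)→(s2,_,stay)
state=s2 head=2 tape=_bbb[_]a   (s2,_)→(s2,a,stay)
state=s2 head=2 tape=_bbb[a]a   (s2,a)→(s1,_,left)
state=s1 head=1 tape=_bb[b]_a   (s1,b)→(s2,_,stay)
state=s2 head=1 tape=_bb[_]_a   (s2,_)→(s2,a,stay)
state=s2 head=1 tape=_bb[a]_a   (s2,a)→(s1,_,left)
state=s1 head=0 tape=_b[b]__a   (s1,b)→(s2,_,stay)
state=s2 head=0 tape=_b[_]__a   (s2,_)→(s2,a,stay)
state=s2 head=0 tape=_b[a]__a   (s2,a)→(s1,_,left)
state=s1 head=-1 tape=_[b]___a   (s1,b)→(s2,_,stay)
state=s2 head=-1 tape=_[_]___a   (s2,_)→(s2,a,stay)
state=s2 head=-1 tape=_[a]___a   (s2,a)→(s1,_,left)
state=s1 head=-2 tape=[_]____a   (s1,_)→(s1,b,right)
state=s1 head=-1 tape=b[_]___a   (s1,_)→(s1,b,right)
state=s1 head=0 tape=bb[_]__a   (s1,_)→(s1,b,right)
state=s1 head=1 tape=bbb[_]_a   (s1,_)→(s1,b,right)
state=s1 head=2 tape=bbbb[_]a   (s1,_)→(s1,b,right)
state=s1 head=3 tape=bbbbb[a]
At halt the head is at cell 3.

3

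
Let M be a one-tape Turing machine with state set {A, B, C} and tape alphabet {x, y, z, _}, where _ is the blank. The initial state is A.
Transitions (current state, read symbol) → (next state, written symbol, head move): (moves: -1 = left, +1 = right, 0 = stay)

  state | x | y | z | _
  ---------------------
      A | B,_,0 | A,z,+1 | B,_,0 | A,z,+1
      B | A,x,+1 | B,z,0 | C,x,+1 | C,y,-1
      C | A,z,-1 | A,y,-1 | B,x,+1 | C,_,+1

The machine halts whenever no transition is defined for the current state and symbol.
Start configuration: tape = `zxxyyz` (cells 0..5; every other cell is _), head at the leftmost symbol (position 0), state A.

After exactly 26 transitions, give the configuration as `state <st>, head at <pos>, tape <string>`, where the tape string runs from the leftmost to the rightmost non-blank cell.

state=A head=0 tape=__[z]xxyyz   (A,z)→(B,_,0)
state=B head=0 tape=__[_]xxyyz   (B,_)→(C,y,-1)
state=C head=-1 tape=_[_]yxxyyz   (C,_)→(C,_,+1)
state=C head=0 tape=__[y]xxyyz   (C,y)→(A,y,-1)
state=A head=-1 tape=_[_]yxxyyz   (A,_)→(A,z,+1)
state=A head=0 tape=_z[y]xxyyz   (A,y)→(A,z,+1)
state=A head=1 tape=_zz[x]xyyz   (A,x)→(B,_,0)
state=B head=1 tape=_zz[_]xyyz   (B,_)→(C,y,-1)
state=C head=0 tape=_z[z]yxyyz   (C,z)→(B,x,+1)
state=B head=1 tape=_zx[y]xyyz   (B,y)→(B,z,0)
state=B head=1 tape=_zx[z]xyyz   (B,z)→(C,x,+1)
state=C head=2 tape=_zxx[x]yyz   (C,x)→(A,z,-1)
state=A head=1 tape=_zx[x]zyyz   (A,x)→(B,_,0)
state=B head=1 tape=_zx[_]zyyz   (B,_)→(C,y,-1)
state=C head=0 tape=_z[x]yzyyz   (C,x)→(A,z,-1)
state=A head=-1 tape=_[z]zyzyyz   (A,z)→(B,_,0)
state=B head=-1 tape=_[_]zyzyyz   (B,_)→(C,y,-1)
state=C head=-2 tape=[_]yzyzyyz   (C,_)→(C,_,+1)
state=C head=-1 tape=_[y]zyzyyz   (C,y)→(A,y,-1)
state=A head=-2 tape=[_]yzyzyyz   (A,_)→(A,z,+1)
state=A head=-1 tape=z[y]zyzyyz   (A,y)→(A,z,+1)
state=A head=0 tape=zz[z]yzyyz   (A,z)→(B,_,0)
state=B head=0 tape=zz[_]yzyyz   (B,_)→(C,y,-1)
state=C head=-1 tape=z[z]yyzyyz   (C,z)→(B,x,+1)
state=B head=0 tape=zx[y]yzyyz   (B,y)→(B,z,0)
state=B head=0 tape=zx[z]yzyyz   (B,z)→(C,x,+1)
state=C head=1 tape=zxx[y]zyyz
After 26 steps: state C, head at 1, tape zxxyzyyz.

state C, head at 1, tape zxxyzyyz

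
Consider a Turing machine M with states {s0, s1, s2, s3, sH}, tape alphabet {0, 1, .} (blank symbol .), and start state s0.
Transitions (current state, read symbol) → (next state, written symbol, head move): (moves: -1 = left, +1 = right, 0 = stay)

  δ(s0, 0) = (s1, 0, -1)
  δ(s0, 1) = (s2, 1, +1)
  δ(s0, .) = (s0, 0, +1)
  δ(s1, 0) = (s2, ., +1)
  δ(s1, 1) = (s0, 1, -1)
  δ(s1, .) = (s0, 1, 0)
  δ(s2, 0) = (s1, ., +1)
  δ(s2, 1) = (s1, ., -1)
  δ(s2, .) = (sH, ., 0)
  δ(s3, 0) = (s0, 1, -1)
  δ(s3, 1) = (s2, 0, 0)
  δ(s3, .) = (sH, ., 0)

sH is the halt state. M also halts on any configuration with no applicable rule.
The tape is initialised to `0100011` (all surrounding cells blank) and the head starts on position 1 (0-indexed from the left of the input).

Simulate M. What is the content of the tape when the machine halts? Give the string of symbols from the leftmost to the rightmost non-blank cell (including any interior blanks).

s0 | 0[1]00011   read 1 → write 1, move +1, go to s2
s2 | 01[0]0011   read 0 → write ., move +1, go to s1
s1 | 01.[0]011   read 0 → write ., move +1, go to s2
s2 | 01..[0]11   read 0 → write ., move +1, go to s1
s1 | 01...[1]1   read 1 → write 1, move -1, go to s0
s0 | 01..[.]11   read . → write 0, move +1, go to s0
s0 | 01..0[1]1   read 1 → write 1, move +1, go to s2
s2 | 01..01[1]   read 1 → write ., move -1, go to s1
s1 | 01..0[1].   read 1 → write 1, move -1, go to s0
s0 | 01..[0]1.   read 0 → write 0, move -1, go to s1
s1 | 01.[.]01.   read . → write 1, move 0, go to s0
s0 | 01.[1]01.   read 1 → write 1, move +1, go to s2
s2 | 01.1[0]1.   read 0 → write ., move +1, go to s1
s1 | 01.1.[1].   read 1 → write 1, move -1, go to s0
s0 | 01.1[.]1.   read . → write 0, move +1, go to s0
s0 | 01.10[1].   read 1 → write 1, move +1, go to s2
s2 | 01.101[.]   read . → write ., move 0, go to sH
sH | 01.101[.]
The non-blank tape span at halt is 01.101.

01.101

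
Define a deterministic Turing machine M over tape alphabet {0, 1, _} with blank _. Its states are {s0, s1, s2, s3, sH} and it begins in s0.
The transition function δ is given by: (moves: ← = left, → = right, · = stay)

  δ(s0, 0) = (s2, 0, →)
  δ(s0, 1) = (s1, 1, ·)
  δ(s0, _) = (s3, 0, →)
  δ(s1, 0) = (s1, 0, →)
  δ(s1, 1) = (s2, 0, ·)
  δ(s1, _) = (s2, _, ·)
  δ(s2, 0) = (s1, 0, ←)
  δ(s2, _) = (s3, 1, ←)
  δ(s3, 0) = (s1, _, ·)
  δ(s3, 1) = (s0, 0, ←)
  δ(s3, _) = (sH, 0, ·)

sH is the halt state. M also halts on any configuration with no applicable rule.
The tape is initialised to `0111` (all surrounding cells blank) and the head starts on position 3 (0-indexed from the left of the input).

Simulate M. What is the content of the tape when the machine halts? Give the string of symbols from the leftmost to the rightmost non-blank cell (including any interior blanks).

s0 | _011[1]_   read 1 → write 1, move ·, go to s1
s1 | _011[1]_   read 1 → write 0, move ·, go to s2
s2 | _011[0]_   read 0 → write 0, move ←, go to s1
s1 | _01[1]0_   read 1 → write 0, move ·, go to s2
s2 | _01[0]0_   read 0 → write 0, move ←, go to s1
s1 | _0[1]00_   read 1 → write 0, move ·, go to s2
s2 | _0[0]00_   read 0 → write 0, move ←, go to s1
s1 | _[0]000_   read 0 → write 0, move →, go to s1
s1 | _0[0]00_   read 0 → write 0, move →, go to s1
s1 | _00[0]0_   read 0 → write 0, move →, go to s1
s1 | _000[0]_   read 0 → write 0, move →, go to s1
s1 | _0000[_]   read _ → write _, move ·, go to s2
s2 | _0000[_]   read _ → write 1, move ←, go to s3
s3 | _000[0]1   read 0 → write _, move ·, go to s1
s1 | _000[_]1   read _ → write _, move ·, go to s2
s2 | _000[_]1   read _ → write 1, move ←, go to s3
s3 | _00[0]11   read 0 → write _, move ·, go to s1
s1 | _00[_]11   read _ → write _, move ·, go to s2
s2 | _00[_]11   read _ → write 1, move ←, go to s3
s3 | _0[0]111   read 0 → write _, move ·, go to s1
s1 | _0[_]111   read _ → write _, move ·, go to s2
s2 | _0[_]111   read _ → write 1, move ←, go to s3
s3 | _[0]1111   read 0 → write _, move ·, go to s1
s1 | _[_]1111   read _ → write _, move ·, go to s2
s2 | _[_]1111   read _ → write 1, move ←, go to s3
s3 | [_]11111   read _ → write 0, move ·, go to sH
sH | [0]11111
The non-blank tape span at halt is 011111.

011111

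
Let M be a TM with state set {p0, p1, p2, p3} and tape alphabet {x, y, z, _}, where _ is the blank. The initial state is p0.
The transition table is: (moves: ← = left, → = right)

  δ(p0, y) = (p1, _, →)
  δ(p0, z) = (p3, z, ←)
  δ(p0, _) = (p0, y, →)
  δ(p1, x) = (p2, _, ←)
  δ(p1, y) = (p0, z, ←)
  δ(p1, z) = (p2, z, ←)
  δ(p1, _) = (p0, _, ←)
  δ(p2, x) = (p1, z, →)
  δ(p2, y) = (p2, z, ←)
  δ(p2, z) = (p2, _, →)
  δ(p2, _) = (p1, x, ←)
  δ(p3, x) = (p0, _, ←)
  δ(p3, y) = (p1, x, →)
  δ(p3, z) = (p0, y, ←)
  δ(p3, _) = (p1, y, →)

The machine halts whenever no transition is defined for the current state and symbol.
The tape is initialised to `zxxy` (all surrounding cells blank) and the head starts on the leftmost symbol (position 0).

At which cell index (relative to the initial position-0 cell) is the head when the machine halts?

-2

state=p0 head=0 tape=____[z]xxy   (p0,z)→(p3,z,←)
state=p3 head=-1 tape=___[_]zxxy   (p3,_)→(p1,y,→)
state=p1 head=0 tape=___y[z]xxy   (p1,z)→(p2,z,←)
state=p2 head=-1 tape=___[y]zxxy   (p2,y)→(p2,z,←)
state=p2 head=-2 tape=__[_]zzxxy   (p2,_)→(p1,x,←)
state=p1 head=-3 tape=_[_]xzzxxy   (p1,_)→(p0,_,←)
state=p0 head=-4 tape=[_]_xzzxxy   (p0,_)→(p0,y,→)
state=p0 head=-3 tape=y[_]xzzxxy   (p0,_)→(p0,y,→)
state=p0 head=-2 tape=yy[x]zzxxy
At halt the head is at cell -2.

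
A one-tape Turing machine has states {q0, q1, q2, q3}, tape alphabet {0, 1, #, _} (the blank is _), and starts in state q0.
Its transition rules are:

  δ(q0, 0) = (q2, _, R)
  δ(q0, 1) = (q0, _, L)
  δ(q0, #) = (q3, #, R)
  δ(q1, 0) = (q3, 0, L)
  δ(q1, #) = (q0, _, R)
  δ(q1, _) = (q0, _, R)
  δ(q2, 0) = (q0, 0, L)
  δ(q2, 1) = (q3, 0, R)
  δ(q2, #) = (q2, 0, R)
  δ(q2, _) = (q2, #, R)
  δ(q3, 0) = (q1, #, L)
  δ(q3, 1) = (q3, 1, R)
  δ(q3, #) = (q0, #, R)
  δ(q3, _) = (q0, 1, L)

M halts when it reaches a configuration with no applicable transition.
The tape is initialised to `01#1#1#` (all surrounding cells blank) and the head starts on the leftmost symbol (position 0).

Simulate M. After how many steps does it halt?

state=q0 head=0 tape=[0]1#1#1#_   (q0,0)→(q2,_,R)
state=q2 head=1 tape=_[1]#1#1#_   (q2,1)→(q3,0,R)
state=q3 head=2 tape=_0[#]1#1#_   (q3,#)→(q0,#,R)
state=q0 head=3 tape=_0#[1]#1#_   (q0,1)→(q0,_,L)
state=q0 head=2 tape=_0[#]_#1#_   (q0,#)→(q3,#,R)
state=q3 head=3 tape=_0#[_]#1#_   (q3,_)→(q0,1,L)
state=q0 head=2 tape=_0[#]1#1#_   (q0,#)→(q3,#,R)
state=q3 head=3 tape=_0#[1]#1#_   (q3,1)→(q3,1,R)
state=q3 head=4 tape=_0#1[#]1#_   (q3,#)→(q0,#,R)
state=q0 head=5 tape=_0#1#[1]#_   (q0,1)→(q0,_,L)
state=q0 head=4 tape=_0#1[#]_#_   (q0,#)→(q3,#,R)
state=q3 head=5 tape=_0#1#[_]#_   (q3,_)→(q0,1,L)
state=q0 head=4 tape=_0#1[#]1#_   (q0,#)→(q3,#,R)
state=q3 head=5 tape=_0#1#[1]#_   (q3,1)→(q3,1,R)
state=q3 head=6 tape=_0#1#1[#]_   (q3,#)→(q0,#,R)
state=q0 head=7 tape=_0#1#1#[_]
M halts after 15 transitions.

15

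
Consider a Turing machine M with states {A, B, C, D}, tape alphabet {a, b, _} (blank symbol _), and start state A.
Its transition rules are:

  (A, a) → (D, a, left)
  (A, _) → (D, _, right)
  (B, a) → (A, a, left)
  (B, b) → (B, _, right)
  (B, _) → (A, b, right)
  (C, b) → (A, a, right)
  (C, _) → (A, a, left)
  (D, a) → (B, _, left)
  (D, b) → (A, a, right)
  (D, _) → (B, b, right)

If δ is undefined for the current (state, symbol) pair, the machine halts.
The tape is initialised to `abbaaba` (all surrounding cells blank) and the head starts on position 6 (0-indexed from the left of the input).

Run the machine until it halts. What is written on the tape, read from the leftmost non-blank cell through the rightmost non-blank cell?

state=A head=6 tape=abbaab[a]   (A,a)→(D,a,left)
state=D head=5 tape=abbaa[b]a   (D,b)→(A,a,right)
state=A head=6 tape=abbaaa[a]   (A,a)→(D,a,left)
state=D head=5 tape=abbaa[a]a   (D,a)→(B,_,left)
state=B head=4 tape=abba[a]_a   (B,a)→(A,a,left)
state=A head=3 tape=abb[a]a_a   (A,a)→(D,a,left)
state=D head=2 tape=ab[b]aa_a   (D,b)→(A,a,right)
state=A head=3 tape=aba[a]a_a   (A,a)→(D,a,left)
state=D head=2 tape=ab[a]aa_a   (D,a)→(B,_,left)
state=B head=1 tape=a[b]_aa_a   (B,b)→(B,_,right)
state=B head=2 tape=a_[_]aa_a   (B,_)→(A,b,right)
state=A head=3 tape=a_b[a]a_a   (A,a)→(D,a,left)
state=D head=2 tape=a_[b]aa_a   (D,b)→(A,a,right)
state=A head=3 tape=a_a[a]a_a   (A,a)→(D,a,left)
state=D head=2 tape=a_[a]aa_a   (D,a)→(B,_,left)
state=B head=1 tape=a[_]_aa_a   (B,_)→(A,b,right)
state=A head=2 tape=ab[_]aa_a   (A,_)→(D,_,right)
state=D head=3 tape=ab_[a]a_a   (D,a)→(B,_,left)
state=B head=2 tape=ab[_]_a_a   (B,_)→(A,b,right)
state=A head=3 tape=abb[_]a_a   (A,_)→(D,_,right)
state=D head=4 tape=abb_[a]_a   (D,a)→(B,_,left)
state=B head=3 tape=abb[_]__a   (B,_)→(A,b,right)
state=A head=4 tape=abbb[_]_a   (A,_)→(D,_,right)
state=D head=5 tape=abbb_[_]a   (D,_)→(B,b,right)
state=B head=6 tape=abbb_b[a]   (B,a)→(A,a,left)
state=A head=5 tape=abbb_[b]a
The non-blank tape span at halt is abbb_ba.

abbb_ba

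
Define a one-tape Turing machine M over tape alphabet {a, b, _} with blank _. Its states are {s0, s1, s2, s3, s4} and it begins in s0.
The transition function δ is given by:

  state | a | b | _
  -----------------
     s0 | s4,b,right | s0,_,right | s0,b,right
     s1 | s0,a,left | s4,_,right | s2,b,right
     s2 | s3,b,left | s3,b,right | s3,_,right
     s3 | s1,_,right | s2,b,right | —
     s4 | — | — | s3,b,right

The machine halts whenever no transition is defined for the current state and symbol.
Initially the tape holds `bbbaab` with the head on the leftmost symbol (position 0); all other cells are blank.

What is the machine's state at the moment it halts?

s0 | [b]bbaab   read b → write _, move right, go to s0
s0 | _[b]baab   read b → write _, move right, go to s0
s0 | __[b]aab   read b → write _, move right, go to s0
s0 | ___[a]ab   read a → write b, move right, go to s4
s4 | ___b[a]b
No transition is defined for (s4, a); M halts in state s4.

s4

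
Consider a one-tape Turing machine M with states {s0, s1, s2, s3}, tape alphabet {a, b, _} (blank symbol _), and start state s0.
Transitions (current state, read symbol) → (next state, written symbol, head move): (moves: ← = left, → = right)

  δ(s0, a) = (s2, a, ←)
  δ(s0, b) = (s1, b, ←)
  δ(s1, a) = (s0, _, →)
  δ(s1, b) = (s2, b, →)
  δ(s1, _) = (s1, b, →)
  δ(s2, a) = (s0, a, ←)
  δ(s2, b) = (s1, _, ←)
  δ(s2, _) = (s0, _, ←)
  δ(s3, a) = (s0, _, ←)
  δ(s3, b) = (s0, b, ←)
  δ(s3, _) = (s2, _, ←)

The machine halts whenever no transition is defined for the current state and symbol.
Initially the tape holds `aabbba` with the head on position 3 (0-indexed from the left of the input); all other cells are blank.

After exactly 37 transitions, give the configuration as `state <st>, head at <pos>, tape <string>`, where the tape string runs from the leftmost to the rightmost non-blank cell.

state=s0 head=3 tape=__aab[b]ba   (s0,b)→(s1,b,←)
state=s1 head=2 tape=__aa[b]bba   (s1,b)→(s2,b,→)
state=s2 head=3 tape=__aab[b]ba   (s2,b)→(s1,_,←)
state=s1 head=2 tape=__aa[b]_ba   (s1,b)→(s2,b,→)
state=s2 head=3 tape=__aab[_]ba   (s2,_)→(s0,_,←)
state=s0 head=2 tape=__aa[b]_ba   (s0,b)→(s1,b,←)
state=s1 head=1 tape=__a[a]b_ba   (s1,a)→(s0,_,→)
state=s0 head=2 tape=__a_[b]_ba   (s0,b)→(s1,b,←)
state=s1 head=1 tape=__a[_]b_ba   (s1,_)→(s1,b,→)
state=s1 head=2 tape=__ab[b]_ba   (s1,b)→(s2,b,→)
state=s2 head=3 tape=__abb[_]ba   (s2,_)→(s0,_,←)
state=s0 head=2 tape=__ab[b]_ba   (s0,b)→(s1,b,←)
state=s1 head=1 tape=__a[b]b_ba   (s1,b)→(s2,b,→)
state=s2 head=2 tape=__ab[b]_ba   (s2,b)→(s1,_,←)
state=s1 head=1 tape=__a[b]__ba   (s1,b)→(s2,b,→)
state=s2 head=2 tape=__ab[_]_ba   (s2,_)→(s0,_,←)
state=s0 head=1 tape=__a[b]__ba   (s0,b)→(s1,b,←)
state=s1 head=0 tape=__[a]b__ba   (s1,a)→(s0,_,→)
state=s0 head=1 tape=___[b]__ba   (s0,b)→(s1,b,←)
state=s1 head=0 tape=__[_]b__ba   (s1,_)→(s1,b,→)
state=s1 head=1 tape=__b[b]__ba   (s1,b)→(s2,b,→)
state=s2 head=2 tape=__bb[_]_ba   (s2,_)→(s0,_,←)
state=s0 head=1 tape=__b[b]__ba   (s0,b)→(s1,b,←)
state=s1 head=0 tape=__[b]b__ba   (s1,b)→(s2,b,→)
state=s2 head=1 tape=__b[b]__ba   (s2,b)→(s1,_,←)
state=s1 head=0 tape=__[b]___ba   (s1,b)→(s2,b,→)
state=s2 head=1 tape=__b[_]__ba   (s2,_)→(s0,_,←)
state=s0 head=0 tape=__[b]___ba   (s0,b)→(s1,b,←)
state=s1 head=-1 tape=_[_]b___ba   (s1,_)→(s1,b,→)
state=s1 head=0 tape=_b[b]___ba   (s1,b)→(s2,b,→)
state=s2 head=1 tape=_bb[_]__ba   (s2,_)→(s0,_,←)
state=s0 head=0 tape=_b[b]___ba   (s0,b)→(s1,b,←)
state=s1 head=-1 tape=_[b]b___ba   (s1,b)→(s2,b,→)
state=s2 head=0 tape=_b[b]___ba   (s2,b)→(s1,_,←)
state=s1 head=-1 tape=_[b]____ba   (s1,b)→(s2,b,→)
state=s2 head=0 tape=_b[_]___ba   (s2,_)→(s0,_,←)
state=s0 head=-1 tape=_[b]____ba   (s0,b)→(s1,b,←)
state=s1 head=-2 tape=[_]b____ba
After 37 steps: state s1, head at -2, tape b____ba.

state s1, head at -2, tape b____ba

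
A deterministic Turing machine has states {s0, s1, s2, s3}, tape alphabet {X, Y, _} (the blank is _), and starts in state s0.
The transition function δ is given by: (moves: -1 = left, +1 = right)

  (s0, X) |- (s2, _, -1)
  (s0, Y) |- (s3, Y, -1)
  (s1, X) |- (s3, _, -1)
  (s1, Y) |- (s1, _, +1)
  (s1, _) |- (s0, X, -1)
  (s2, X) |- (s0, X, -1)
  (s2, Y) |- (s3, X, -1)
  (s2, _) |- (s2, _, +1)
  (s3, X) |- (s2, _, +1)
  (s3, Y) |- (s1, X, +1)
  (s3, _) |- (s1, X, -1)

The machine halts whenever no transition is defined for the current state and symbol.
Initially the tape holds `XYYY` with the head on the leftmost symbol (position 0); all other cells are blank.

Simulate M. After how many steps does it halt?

state=s0 head=0 tape=__[X]YYY   (s0,X)→(s2,_,-1)
state=s2 head=-1 tape=_[_]_YYY   (s2,_)→(s2,_,+1)
state=s2 head=0 tape=__[_]YYY   (s2,_)→(s2,_,+1)
state=s2 head=1 tape=___[Y]YY   (s2,Y)→(s3,X,-1)
state=s3 head=0 tape=__[_]XYY   (s3,_)→(s1,X,-1)
state=s1 head=-1 tape=_[_]XXYY   (s1,_)→(s0,X,-1)
state=s0 head=-2 tape=[_]XXXYY
M halts after 6 transitions.

6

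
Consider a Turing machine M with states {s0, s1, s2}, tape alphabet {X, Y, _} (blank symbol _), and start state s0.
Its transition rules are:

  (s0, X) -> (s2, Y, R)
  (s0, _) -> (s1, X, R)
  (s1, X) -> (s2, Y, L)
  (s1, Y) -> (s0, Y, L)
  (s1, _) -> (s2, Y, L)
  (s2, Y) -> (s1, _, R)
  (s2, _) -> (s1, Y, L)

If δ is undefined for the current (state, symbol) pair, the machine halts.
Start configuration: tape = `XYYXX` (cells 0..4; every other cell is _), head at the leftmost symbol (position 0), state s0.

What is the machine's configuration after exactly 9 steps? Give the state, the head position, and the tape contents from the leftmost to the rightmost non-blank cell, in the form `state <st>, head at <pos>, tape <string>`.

state=s0 head=0 tape=[X]YYXX   (s0,X)→(s2,Y,R)
state=s2 head=1 tape=Y[Y]YXX   (s2,Y)→(s1,_,R)
state=s1 head=2 tape=Y_[Y]XX   (s1,Y)→(s0,Y,L)
state=s0 head=1 tape=Y[_]YXX   (s0,_)→(s1,X,R)
state=s1 head=2 tape=YX[Y]XX   (s1,Y)→(s0,Y,L)
state=s0 head=1 tape=Y[X]YXX   (s0,X)→(s2,Y,R)
state=s2 head=2 tape=YY[Y]XX   (s2,Y)→(s1,_,R)
state=s1 head=3 tape=YY_[X]X   (s1,X)→(s2,Y,L)
state=s2 head=2 tape=YY[_]YX   (s2,_)→(s1,Y,L)
state=s1 head=1 tape=Y[Y]YYX
After 9 steps: state s1, head at 1, tape YYYYX.

state s1, head at 1, tape YYYYX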